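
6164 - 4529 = 1635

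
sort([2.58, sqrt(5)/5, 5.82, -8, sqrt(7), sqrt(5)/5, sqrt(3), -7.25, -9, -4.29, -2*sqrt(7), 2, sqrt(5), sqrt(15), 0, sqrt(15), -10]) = [-10, -9, -8, -7.25, -2*sqrt(7), -4.29, 0, sqrt(5)/5, sqrt(5)/5, sqrt(3), 2, sqrt(5), 2.58, sqrt(7), sqrt(15), sqrt(15), 5.82]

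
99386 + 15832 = 115218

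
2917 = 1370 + 1547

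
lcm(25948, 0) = 0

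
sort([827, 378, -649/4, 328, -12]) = [-649/4, -12, 328, 378, 827]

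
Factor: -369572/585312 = -1*2^ (-3)*3^ (-1)*13^ (-1)*197^1 = -197/312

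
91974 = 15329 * 6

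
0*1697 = 0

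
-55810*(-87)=4855470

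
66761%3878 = 835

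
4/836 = 1/209 ≈ 0.00478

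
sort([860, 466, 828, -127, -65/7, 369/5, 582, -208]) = [-208, -127, -65/7, 369/5, 466, 582, 828, 860]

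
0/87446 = 0 = 0.00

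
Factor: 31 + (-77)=-1 * 2^1 * 23^1=-46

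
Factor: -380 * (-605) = 2^2 * 5^2 * 11^2 * 19^1 = 229900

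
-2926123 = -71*41213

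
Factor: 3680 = 2^5*5^1*23^1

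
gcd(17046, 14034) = 6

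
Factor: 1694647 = 1694647^1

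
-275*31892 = -8770300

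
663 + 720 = 1383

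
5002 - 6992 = -1990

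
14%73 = 14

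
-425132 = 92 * (-4621)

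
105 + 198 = 303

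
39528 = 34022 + 5506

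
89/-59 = -1 - 30/59 ≈ -1.51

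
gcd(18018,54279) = 9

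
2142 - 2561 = -419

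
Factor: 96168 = 2^3 * 3^1 * 4007^1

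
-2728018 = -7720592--4992574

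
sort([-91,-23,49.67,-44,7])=[-91,-44,-23,7,49.67]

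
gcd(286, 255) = 1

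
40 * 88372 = 3534880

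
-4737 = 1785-6522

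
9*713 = 6417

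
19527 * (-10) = -195270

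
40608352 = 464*87518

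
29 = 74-45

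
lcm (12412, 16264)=471656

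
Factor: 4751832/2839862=2^2 * 3^1 * 67^(-1) * 127^1 * 1559^1 * 21193^(-1)=2375916/1419931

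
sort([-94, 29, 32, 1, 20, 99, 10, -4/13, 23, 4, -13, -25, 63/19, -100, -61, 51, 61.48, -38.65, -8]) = [-100, -94, -61, -38.65, -25, -13, -8, -4/13, 1, 63/19, 4, 10, 20, 23, 29, 32, 51, 61.48, 99]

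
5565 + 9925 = 15490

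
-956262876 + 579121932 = -377140944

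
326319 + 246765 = 573084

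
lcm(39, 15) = 195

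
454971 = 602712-147741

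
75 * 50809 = 3810675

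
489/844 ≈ 0.579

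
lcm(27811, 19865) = 139055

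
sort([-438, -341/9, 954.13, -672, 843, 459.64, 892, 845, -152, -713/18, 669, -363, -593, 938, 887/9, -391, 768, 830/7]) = [-672, -593, -438, -391, -363, -152, -713/18, -341/9, 887/9, 830/7, 459.64, 669, 768, 843, 845, 892, 938, 954.13]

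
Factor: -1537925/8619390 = -1*2^(-1)*3^(-2)*5^1*13^(-1)*53^(-1)*139^(-1)*227^1*271^1 = -307585/1723878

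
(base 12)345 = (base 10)485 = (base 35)du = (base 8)745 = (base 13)2b4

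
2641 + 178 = 2819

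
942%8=6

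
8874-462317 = -453443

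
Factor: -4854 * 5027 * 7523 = -1 * 2^1 * 3^1 * 11^1 * 457^1 * 809^1 * 7523^1 = -183569159334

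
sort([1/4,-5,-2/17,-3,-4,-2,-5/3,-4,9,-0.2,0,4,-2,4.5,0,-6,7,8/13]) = [-6,-5,-4,-4,-3,-2,-2,-5/3,-0.2,-2/17,0,0,1/4,8/13,4,4.5,7,9]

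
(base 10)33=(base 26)17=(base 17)1g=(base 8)41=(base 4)201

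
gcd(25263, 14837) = 401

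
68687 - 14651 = 54036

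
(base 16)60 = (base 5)341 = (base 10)96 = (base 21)4c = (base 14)6c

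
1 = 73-72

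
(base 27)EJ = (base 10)397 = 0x18D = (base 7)1105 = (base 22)I1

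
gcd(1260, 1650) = 30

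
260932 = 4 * 65233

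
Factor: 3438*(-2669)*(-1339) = 2^1*3^2*13^1*17^1*103^1*157^1*191^1 = 12286693458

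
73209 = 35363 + 37846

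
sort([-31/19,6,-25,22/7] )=[-25,-31/19,22/7,6] 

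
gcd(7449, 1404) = 39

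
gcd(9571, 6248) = 1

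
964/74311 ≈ 0.0130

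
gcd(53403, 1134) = 21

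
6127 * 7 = 42889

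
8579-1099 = 7480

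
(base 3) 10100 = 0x5a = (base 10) 90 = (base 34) 2m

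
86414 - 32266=54148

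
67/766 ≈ 0.0875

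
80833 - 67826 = 13007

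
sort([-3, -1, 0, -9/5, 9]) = [-3, -9/5, -1, 0, 9]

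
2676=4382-1706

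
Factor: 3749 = 23^1*163^1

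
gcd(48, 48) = 48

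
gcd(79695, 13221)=9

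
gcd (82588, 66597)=1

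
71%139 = 71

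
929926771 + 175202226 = 1105128997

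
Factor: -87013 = -1 * 87013^1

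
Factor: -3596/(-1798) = 2^1 = 2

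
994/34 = 29 + 4/17 ≈ 29.24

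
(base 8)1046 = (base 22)130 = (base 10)550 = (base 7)1414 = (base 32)h6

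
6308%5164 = 1144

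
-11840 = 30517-42357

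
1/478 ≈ 0.00209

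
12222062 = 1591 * 7682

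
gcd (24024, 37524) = 12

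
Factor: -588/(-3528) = 2^(-1) * 3^(-1) = 1/6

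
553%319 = 234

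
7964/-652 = -12-35/163 ≈ -12.21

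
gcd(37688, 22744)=8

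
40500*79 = 3199500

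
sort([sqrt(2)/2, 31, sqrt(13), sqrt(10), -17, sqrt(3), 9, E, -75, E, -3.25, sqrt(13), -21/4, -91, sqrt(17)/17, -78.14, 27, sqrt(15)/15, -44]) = [-91, -78.14, -75, -44, -17, -21/4, -3.25, sqrt(17)/17, sqrt(15)/15, sqrt(2)/2, sqrt(3), E, E, sqrt(10), sqrt(13), sqrt(13), 9, 27, 31]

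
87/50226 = 29/16742 ≈ 0.00173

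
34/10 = 17/5 = 3.40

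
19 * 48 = 912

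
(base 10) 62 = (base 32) 1u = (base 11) 57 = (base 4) 332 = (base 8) 76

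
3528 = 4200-672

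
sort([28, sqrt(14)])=[sqrt(14), 28]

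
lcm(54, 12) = 108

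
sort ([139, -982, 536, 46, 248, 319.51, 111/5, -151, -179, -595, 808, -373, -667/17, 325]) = [-982, -595, -373, -179, -151, -667/17, 111/5, 46, 139, 248, 319.51, 325, 536, 808]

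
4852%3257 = 1595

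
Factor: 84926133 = 3^2 * 47^1 * 200771^1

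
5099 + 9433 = 14532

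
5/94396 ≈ 0.0000530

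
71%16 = 7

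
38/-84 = -19/42 ≈ -0.452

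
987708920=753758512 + 233950408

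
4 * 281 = 1124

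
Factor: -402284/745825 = -1*2^2*5^ (-2)*163^1*617^1*29833^ (-1)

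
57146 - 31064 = 26082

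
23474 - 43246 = -19772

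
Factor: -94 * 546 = -1 * 2^2 * 3^1 * 7^1 * 13^1 * 47^1 = -51324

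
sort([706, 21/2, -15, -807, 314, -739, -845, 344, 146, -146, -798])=[-845, -807, -798, -739, -146, -15, 21/2, 146, 314, 344, 706]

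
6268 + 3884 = 10152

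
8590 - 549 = 8041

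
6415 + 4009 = 10424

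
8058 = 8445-387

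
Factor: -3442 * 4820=-1 * 2^3 * 5^1 * 241^1 * 1721^1=-16590440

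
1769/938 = 1 + 831/938 ≈ 1.89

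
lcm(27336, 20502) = 82008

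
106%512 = 106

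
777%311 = 155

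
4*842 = 3368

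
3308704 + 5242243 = 8550947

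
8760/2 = 4380 = 4380.00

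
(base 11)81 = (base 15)5e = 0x59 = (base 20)49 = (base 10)89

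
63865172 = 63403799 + 461373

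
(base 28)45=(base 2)1110101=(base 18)69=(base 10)117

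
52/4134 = 2/159 ≈ 0.0126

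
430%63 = 52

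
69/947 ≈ 0.0729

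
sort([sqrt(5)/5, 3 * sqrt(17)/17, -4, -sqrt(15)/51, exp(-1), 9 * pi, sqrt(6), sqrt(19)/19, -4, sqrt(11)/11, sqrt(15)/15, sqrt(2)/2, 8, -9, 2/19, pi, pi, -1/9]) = [-9, -4, -4, -1/9, -sqrt(15)/51, 2/19, sqrt(19)/19, sqrt(15)/15, sqrt(11)/11, exp(-1), sqrt(5)/5, sqrt(2)/2, 3 * sqrt(17)/17, sqrt(6), pi, pi, 8, 9 * pi]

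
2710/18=150 + 5/9≈150.56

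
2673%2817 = 2673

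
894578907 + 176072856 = 1070651763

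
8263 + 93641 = 101904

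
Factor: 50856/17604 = 2^1*3^ (-2)*13^1 = 26/9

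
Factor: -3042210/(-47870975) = 2^1*3^1*5^(-1)*19^(-1)*23^1*31^(-1)*3251^(-1)*4409^1 = 608442/9574195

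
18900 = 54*350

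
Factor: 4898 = 2^1*31^1*79^1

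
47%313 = 47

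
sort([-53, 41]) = [-53, 41]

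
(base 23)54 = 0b1110111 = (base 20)5j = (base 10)119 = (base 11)a9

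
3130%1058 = 1014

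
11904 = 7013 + 4891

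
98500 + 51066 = 149566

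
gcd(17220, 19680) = 2460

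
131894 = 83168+48726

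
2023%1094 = 929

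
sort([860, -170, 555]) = [-170, 555, 860]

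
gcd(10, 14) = 2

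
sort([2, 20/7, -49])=[-49, 2, 20/7]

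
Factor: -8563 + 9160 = 3^1*199^1 = 597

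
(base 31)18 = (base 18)23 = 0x27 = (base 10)39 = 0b100111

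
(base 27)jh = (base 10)530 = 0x212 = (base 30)hk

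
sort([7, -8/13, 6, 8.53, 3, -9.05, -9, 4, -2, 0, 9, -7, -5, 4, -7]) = [-9.05, -9, -7, -7, -5, -2, -8/13, 0, 3, 4, 4, 6, 7, 8.53, 9]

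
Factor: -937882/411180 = -1 * 2^(-1) * 3^(-1) * 5^(-1) * 7^(-1) * 479^1 = -479/210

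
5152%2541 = 70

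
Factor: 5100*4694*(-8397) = -1*2^3*3^4*5^2*17^1*311^1*2347^1 = -201019141800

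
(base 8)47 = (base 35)14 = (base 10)39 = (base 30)19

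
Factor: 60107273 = 60107273^1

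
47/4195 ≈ 0.0112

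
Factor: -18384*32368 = -1*2^8*3^1*7^1*17^2*383^1 = -595053312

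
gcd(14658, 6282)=2094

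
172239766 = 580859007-408619241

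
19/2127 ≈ 0.00893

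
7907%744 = 467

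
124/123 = 1 + 1/123 ≈ 1.01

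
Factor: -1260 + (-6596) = -1*2^4*491^1 = -7856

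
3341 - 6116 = -2775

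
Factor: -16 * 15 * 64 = -1 * 2^10 * 3^1 * 5^1 = -15360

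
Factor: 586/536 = 2^(-2)*67^(-1)*293^1 = 293/268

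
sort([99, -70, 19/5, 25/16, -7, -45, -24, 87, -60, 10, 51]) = [-70, -60, -45, -24, -7, 25/16, 19/5, 10, 51, 87, 99]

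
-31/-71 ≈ 0.437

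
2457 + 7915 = 10372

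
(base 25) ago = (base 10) 6674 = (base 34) 5qa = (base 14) 260a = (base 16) 1a12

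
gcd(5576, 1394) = 1394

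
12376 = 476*26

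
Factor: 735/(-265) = -1 * 3^1 * 7^2 * 53^(-1) = -147/53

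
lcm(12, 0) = 0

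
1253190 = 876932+376258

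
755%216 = 107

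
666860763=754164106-87303343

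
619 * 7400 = 4580600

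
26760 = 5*5352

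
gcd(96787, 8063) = 1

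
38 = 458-420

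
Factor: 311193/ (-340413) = -1 * 3^1 * 71^1 * 233^ (-1) = -213/233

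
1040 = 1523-483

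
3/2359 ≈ 0.00127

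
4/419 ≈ 0.00955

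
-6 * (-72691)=436146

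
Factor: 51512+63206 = 2^1 * 41^1 * 1399^1 = 114718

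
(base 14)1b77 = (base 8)11615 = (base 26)7ad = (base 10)5005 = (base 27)6na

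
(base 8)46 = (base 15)28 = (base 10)38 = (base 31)17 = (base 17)24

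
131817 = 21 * 6277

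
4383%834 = 213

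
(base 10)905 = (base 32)s9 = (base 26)18l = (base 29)126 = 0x389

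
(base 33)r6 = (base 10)897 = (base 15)3ec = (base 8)1601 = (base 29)11r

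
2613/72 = 871/24 ≈ 36.29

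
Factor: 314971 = 89^1 * 3539^1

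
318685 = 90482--228203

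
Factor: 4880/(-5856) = -1*2^(-1)*3^(-1)*5^1 = -5/6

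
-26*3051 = -79326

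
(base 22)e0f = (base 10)6791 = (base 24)bin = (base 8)15207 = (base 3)100022112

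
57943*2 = 115886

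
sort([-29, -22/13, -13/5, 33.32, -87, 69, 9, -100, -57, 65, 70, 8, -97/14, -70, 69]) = [-100, -87, -70, -57, -29, -97/14, -13/5, -22/13, 8, 9, 33.32, 65, 69, 69, 70]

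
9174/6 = 1529 = 1529.00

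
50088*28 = 1402464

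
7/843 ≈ 0.00830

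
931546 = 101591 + 829955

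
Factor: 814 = 2^1 * 11^1 * 37^1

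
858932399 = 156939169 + 701993230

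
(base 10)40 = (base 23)1h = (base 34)16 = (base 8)50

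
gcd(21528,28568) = 8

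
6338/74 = 85 + 24/37 ≈ 85.65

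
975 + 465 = 1440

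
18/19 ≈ 0.947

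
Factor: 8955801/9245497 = 3^2*241^1*2179^(-1)*4129^1*4243^(-1)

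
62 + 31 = 93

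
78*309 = 24102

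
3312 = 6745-3433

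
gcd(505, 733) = 1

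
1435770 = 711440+724330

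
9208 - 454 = 8754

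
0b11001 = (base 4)121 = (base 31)p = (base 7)34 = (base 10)25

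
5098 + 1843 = 6941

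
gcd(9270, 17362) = 2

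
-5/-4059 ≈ 0.00123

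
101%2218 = 101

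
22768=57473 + -34705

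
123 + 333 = 456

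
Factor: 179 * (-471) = -1 * 3^1 * 157^1 * 179^1 = -84309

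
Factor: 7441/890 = 2^(-1)*5^(-1)*7^1*89^(-1)*1063^1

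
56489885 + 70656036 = 127145921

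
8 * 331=2648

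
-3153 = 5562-8715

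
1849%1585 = 264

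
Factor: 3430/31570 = 7^2*11^(-1)*41^(-1) = 49/451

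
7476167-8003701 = -527534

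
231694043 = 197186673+34507370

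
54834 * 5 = 274170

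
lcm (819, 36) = 3276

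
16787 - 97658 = -80871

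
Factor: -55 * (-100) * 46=2^3 * 5^3 * 11^1 * 23^1=253000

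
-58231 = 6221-64452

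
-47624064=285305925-332929989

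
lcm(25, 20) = 100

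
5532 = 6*922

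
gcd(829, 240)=1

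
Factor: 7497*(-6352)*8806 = -1*2^5*3^2*7^3*17^2*37^1*397^1 = -419350032864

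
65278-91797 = -26519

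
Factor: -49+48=-1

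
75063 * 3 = 225189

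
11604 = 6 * 1934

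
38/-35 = -1-3/35 ≈ -1.09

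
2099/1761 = 1 + 338/1761≈1.19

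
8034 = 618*13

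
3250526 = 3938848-688322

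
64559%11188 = 8619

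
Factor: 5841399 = 3^1*239^1*8147^1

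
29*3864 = 112056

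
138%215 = 138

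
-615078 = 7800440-8415518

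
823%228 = 139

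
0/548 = 0 = 0.00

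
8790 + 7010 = 15800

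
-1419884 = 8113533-9533417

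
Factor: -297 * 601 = -1 * 3^3 * 11^1 * 601^1 = -178497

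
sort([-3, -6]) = [-6, -3]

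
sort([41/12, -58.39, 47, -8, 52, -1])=[-58.39, -8, -1, 41/12, 47, 52]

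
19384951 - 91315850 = -71930899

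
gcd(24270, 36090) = 30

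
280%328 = 280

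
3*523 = 1569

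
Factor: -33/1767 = -1*11^1*19^(-1)*31^(-1) = -11/589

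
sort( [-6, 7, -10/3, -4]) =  [-6, -4, -10/3, 7]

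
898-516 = 382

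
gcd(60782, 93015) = 1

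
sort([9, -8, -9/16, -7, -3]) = [-8, -7, -3, -9/16, 9]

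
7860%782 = 40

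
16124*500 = 8062000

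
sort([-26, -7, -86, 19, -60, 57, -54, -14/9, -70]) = [-86, -70, -60, -54, -26, -7, -14/9, 19, 57]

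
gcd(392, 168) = 56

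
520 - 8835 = -8315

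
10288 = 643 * 16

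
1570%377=62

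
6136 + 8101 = 14237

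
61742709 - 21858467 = 39884242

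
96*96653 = 9278688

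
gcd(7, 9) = 1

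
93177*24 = 2236248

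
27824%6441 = 2060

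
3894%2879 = 1015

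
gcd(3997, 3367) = 7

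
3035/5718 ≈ 0.531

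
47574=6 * 7929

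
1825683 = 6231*293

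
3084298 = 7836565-4752267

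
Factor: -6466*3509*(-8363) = 2^1*11^2*29^1*53^1*61^1*8363^1 = 189749729422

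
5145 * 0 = 0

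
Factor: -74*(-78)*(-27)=-1*2^2*3^4*13^1*37^1=-155844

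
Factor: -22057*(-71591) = 7^1*13^1*23^1*137^1*5507^1 = 1579082687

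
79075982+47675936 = 126751918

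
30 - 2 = 28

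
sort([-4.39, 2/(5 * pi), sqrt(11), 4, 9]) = [-4.39, 2/(5 * pi), sqrt(11), 4, 9]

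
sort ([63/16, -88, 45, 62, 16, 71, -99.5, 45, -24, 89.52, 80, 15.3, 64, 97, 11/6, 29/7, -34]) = [-99.5, -88, -34, -24, 11/6, 63/16, 29/7, 15.3, 16, 45, 45, 62, 64, 71, 80, 89.52, 97]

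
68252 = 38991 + 29261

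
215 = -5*(-43) 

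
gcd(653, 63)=1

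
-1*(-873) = 873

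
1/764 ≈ 0.00131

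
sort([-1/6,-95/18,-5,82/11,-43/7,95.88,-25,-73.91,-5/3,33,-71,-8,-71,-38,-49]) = [-73.91,-71,-71,-49,-38,-25,-8,-43/7,-95/18,-5,-5/3,-1/6,82/11,33,95.88]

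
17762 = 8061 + 9701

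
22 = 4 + 18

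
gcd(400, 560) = 80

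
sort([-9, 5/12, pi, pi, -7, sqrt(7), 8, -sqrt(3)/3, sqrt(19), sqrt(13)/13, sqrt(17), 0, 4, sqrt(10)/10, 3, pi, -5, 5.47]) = [-9, -7, -5, -sqrt(3)/3, 0, sqrt(13)/13, sqrt(10)/10, 5/12, sqrt(7), 3, pi, pi, pi, 4, sqrt(17), sqrt(19), 5.47, 8]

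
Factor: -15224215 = -1*5^1*3044843^1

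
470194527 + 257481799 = 727676326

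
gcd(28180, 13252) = 4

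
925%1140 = 925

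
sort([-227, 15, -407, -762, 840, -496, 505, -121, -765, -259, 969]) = [-765, -762, -496, -407, -259, -227, -121, 15, 505, 840, 969]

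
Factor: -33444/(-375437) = 2^2*3^2*41^(-1)*929^1*9157^(-1)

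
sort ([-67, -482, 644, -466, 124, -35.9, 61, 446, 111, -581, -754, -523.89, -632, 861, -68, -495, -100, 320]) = [-754, -632, -581, -523.89, -495, -482, -466, -100, -68, -67, -35.9, 61, 111, 124, 320, 446, 644, 861]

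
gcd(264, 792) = 264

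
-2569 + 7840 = 5271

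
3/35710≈0.0000840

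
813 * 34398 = 27965574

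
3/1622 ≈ 0.00185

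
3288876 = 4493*732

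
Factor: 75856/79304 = 2^1 * 11^1 * 23^(-1) = 22/23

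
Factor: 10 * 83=2^1 * 5^1 * 83^1=830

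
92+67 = 159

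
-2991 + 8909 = 5918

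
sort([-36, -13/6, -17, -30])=[-36, -30, -17, -13/6]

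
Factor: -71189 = -1*257^1*277^1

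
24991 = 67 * 373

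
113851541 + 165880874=279732415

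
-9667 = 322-9989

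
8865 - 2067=6798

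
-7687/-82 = 93 + 61/82 ≈ 93.74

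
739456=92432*8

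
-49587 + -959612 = -1009199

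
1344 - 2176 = -832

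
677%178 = 143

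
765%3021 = 765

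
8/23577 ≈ 0.000339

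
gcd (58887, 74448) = 9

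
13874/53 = 261+41/53 ≈ 261.77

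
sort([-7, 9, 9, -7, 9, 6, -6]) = [-7, -7, -6, 6, 9, 9, 9]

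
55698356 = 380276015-324577659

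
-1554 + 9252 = 7698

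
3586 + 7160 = 10746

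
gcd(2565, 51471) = 171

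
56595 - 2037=54558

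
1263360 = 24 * 52640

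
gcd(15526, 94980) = 2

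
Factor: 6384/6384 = 1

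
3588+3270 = 6858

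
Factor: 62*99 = 2^1*3^2*11^1*31^1 = 6138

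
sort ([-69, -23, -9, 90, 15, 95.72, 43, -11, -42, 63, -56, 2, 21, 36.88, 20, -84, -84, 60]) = [-84, -84, -69, -56, -42, -23, -11, -9, 2, 15, 20, 21, 36.88, 43, 60, 63, 90, 95.72]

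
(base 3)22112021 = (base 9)8467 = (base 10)6217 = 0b1100001001001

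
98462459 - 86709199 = 11753260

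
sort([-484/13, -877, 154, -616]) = [-877, -616, -484/13, 154]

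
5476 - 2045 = 3431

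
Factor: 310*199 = 2^1*5^1*31^1*199^1 = 61690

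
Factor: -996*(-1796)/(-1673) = -1*2^4*3^1*7^(-1)*83^1*239^(-1)*449^1 = -1788816/1673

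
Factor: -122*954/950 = -1*2^1*3^2*5^(-2)*19^(-1)*53^1*61^1 = -58194/475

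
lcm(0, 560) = 0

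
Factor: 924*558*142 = 2^4*3^3*7^1*11^1*31^1*71^1 = 73214064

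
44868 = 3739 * 12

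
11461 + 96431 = 107892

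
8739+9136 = 17875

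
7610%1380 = 710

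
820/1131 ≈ 0.725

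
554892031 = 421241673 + 133650358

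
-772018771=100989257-873008028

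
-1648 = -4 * 412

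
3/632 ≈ 0.00475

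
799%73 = 69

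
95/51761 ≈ 0.00184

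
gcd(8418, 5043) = 3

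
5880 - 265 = 5615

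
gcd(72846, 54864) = 54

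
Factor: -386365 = -1*5^1*7^2*19^1*83^1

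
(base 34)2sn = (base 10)3287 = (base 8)6327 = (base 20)847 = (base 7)12404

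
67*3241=217147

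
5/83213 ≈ 0.0000601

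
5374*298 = 1601452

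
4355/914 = 4+699/914 ≈ 4.76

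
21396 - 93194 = -71798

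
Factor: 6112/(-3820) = -1*2^3*5^(-1) = -8/5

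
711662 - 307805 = 403857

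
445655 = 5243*85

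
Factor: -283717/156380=-1*2^(-2)*5^(-1)*1117^(-1)*40531^1=-40531/22340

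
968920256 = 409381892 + 559538364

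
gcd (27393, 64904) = 1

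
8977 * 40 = 359080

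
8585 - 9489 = -904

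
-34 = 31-65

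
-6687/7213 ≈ -0.927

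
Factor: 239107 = 11^1 * 21737^1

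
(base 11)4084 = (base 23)a5b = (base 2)1010100101000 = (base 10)5416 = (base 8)12450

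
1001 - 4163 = -3162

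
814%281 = 252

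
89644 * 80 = 7171520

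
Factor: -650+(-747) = -1 * 11^1 * 127^1 = -1397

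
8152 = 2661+5491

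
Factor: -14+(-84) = -1*2^1*7^2 = -98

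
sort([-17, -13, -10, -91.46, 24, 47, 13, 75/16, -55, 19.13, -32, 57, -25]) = [-91.46, -55, -32, -25, -17, -13, -10, 75/16, 13, 19.13, 24, 47, 57]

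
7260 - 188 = 7072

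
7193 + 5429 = 12622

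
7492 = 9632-2140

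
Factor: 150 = 2^1*3^1*5^2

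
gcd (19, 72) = 1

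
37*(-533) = -19721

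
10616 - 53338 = -42722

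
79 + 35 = 114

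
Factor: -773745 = -1*3^1*5^1*7^1*7369^1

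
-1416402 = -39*36318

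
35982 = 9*3998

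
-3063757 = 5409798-8473555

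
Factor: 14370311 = 347^1*41413^1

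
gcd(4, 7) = 1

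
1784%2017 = 1784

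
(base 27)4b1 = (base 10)3214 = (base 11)2462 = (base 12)1a3a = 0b110010001110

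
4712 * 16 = 75392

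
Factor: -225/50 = -1*2^(-1)*3^2 = -9/2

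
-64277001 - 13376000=-77653001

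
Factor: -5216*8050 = -1*2^6*5^2*7^1*23^1*163^1 = -41988800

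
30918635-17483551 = 13435084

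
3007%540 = 307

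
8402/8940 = 4201/4470 ≈ 0.940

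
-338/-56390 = 169/28195 ≈ 0.00599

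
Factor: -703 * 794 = -1 * 2^1 * 19^1 * 37^1 * 397^1 = -558182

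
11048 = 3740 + 7308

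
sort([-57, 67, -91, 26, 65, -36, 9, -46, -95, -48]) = [-95, -91, -57, -48, -46, -36, 9, 26, 65, 67]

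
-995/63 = -15 - 50/63 ≈ -15.79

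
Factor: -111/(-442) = 2^(-1)*3^1*13^(-1)*17^(-1)*37^1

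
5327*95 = 506065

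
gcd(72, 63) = 9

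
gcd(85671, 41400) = 9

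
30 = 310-280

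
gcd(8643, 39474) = 129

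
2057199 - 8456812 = -6399613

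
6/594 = 1/99 ≈ 0.0101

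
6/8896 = 3/4448 ≈ 0.000674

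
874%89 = 73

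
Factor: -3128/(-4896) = 2^(-2) * 3^(-2) * 23^1 = 23/36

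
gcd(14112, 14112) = 14112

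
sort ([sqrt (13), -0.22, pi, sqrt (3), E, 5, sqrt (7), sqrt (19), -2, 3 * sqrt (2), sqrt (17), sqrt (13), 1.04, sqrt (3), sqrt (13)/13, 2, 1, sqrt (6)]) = [-2, -0.22, sqrt (13)/13, 1, 1.04, sqrt (3), sqrt (3), 2, sqrt (6), sqrt (7), E, pi, sqrt (13), sqrt (13), sqrt (17), 3 * sqrt (2), sqrt (19), 5]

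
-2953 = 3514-6467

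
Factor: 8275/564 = 2^(-2)*3^(-1)*5^2*47^(-1)*331^1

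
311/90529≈0.00344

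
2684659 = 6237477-3552818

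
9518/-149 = -63 - 131/149 ≈ -63.88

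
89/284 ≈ 0.313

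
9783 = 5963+3820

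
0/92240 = 0 = 0.00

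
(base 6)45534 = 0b1100101000010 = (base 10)6466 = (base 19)hh6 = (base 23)c53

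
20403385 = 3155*6467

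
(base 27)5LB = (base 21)9C2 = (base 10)4223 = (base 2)1000001111111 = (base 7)15212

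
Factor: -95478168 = -1*2^3*3^1*3978257^1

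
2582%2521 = 61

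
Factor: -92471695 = -1 * 5^1 * 37^1 * 191^1 * 2617^1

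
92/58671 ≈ 0.00157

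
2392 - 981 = 1411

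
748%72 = 28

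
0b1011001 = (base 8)131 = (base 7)155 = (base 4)1121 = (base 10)89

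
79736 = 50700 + 29036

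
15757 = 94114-78357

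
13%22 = 13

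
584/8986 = 292/4493 ≈ 0.0650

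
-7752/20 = -387 - 3/5 = -387.60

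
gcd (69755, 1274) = 7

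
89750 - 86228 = 3522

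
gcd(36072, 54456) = 24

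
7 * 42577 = 298039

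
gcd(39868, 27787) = 1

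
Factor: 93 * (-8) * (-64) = 2^9 * 3^1 * 31^1 = 47616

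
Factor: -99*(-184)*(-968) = -1*2^6*3^2*11^3*23^1 = -17633088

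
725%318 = 89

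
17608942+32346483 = 49955425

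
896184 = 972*922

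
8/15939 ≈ 0.000502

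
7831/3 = 2610 + 1/3 ≈ 2610.33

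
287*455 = 130585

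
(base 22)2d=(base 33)1o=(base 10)57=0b111001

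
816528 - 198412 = 618116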